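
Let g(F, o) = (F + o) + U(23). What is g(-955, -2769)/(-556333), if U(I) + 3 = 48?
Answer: 3679/556333 ≈ 0.0066129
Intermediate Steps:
U(I) = 45 (U(I) = -3 + 48 = 45)
g(F, o) = 45 + F + o (g(F, o) = (F + o) + 45 = 45 + F + o)
g(-955, -2769)/(-556333) = (45 - 955 - 2769)/(-556333) = -3679*(-1/556333) = 3679/556333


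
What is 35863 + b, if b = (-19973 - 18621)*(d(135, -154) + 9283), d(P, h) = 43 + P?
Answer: -365101971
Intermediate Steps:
b = -365137834 (b = (-19973 - 18621)*((43 + 135) + 9283) = -38594*(178 + 9283) = -38594*9461 = -365137834)
35863 + b = 35863 - 365137834 = -365101971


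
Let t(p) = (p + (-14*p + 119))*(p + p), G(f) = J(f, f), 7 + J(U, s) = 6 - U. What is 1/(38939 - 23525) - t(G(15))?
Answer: 161292097/15414 ≈ 10464.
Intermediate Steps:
J(U, s) = -1 - U (J(U, s) = -7 + (6 - U) = -1 - U)
G(f) = -1 - f
t(p) = 2*p*(119 - 13*p) (t(p) = (p + (119 - 14*p))*(2*p) = (119 - 13*p)*(2*p) = 2*p*(119 - 13*p))
1/(38939 - 23525) - t(G(15)) = 1/(38939 - 23525) - 2*(-1 - 1*15)*(119 - 13*(-1 - 1*15)) = 1/15414 - 2*(-1 - 15)*(119 - 13*(-1 - 15)) = 1/15414 - 2*(-16)*(119 - 13*(-16)) = 1/15414 - 2*(-16)*(119 + 208) = 1/15414 - 2*(-16)*327 = 1/15414 - 1*(-10464) = 1/15414 + 10464 = 161292097/15414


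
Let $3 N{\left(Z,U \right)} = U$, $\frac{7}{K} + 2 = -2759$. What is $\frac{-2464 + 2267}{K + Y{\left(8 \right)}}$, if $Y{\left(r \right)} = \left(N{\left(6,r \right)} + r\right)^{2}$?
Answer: $- \frac{4895253}{2827201} \approx -1.7315$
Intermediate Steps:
$K = - \frac{7}{2761}$ ($K = \frac{7}{-2 - 2759} = \frac{7}{-2761} = 7 \left(- \frac{1}{2761}\right) = - \frac{7}{2761} \approx -0.0025353$)
$N{\left(Z,U \right)} = \frac{U}{3}$
$Y{\left(r \right)} = \frac{16 r^{2}}{9}$ ($Y{\left(r \right)} = \left(\frac{r}{3} + r\right)^{2} = \left(\frac{4 r}{3}\right)^{2} = \frac{16 r^{2}}{9}$)
$\frac{-2464 + 2267}{K + Y{\left(8 \right)}} = \frac{-2464 + 2267}{- \frac{7}{2761} + \frac{16 \cdot 8^{2}}{9}} = - \frac{197}{- \frac{7}{2761} + \frac{16}{9} \cdot 64} = - \frac{197}{- \frac{7}{2761} + \frac{1024}{9}} = - \frac{197}{\frac{2827201}{24849}} = \left(-197\right) \frac{24849}{2827201} = - \frac{4895253}{2827201}$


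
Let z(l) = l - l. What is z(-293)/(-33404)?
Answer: 0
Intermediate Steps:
z(l) = 0
z(-293)/(-33404) = 0/(-33404) = 0*(-1/33404) = 0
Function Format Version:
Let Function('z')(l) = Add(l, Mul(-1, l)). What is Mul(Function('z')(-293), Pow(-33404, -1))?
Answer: 0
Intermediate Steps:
Function('z')(l) = 0
Mul(Function('z')(-293), Pow(-33404, -1)) = Mul(0, Pow(-33404, -1)) = Mul(0, Rational(-1, 33404)) = 0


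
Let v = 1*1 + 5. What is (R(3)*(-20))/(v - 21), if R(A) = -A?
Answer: -4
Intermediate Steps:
v = 6 (v = 1 + 5 = 6)
(R(3)*(-20))/(v - 21) = (-1*3*(-20))/(6 - 21) = -3*(-20)/(-15) = 60*(-1/15) = -4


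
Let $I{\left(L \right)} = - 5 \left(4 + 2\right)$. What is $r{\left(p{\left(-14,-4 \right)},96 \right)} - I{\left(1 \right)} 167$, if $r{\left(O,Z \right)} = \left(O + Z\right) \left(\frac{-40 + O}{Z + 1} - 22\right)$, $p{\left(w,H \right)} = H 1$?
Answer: $\frac{285594}{97} \approx 2944.3$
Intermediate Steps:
$p{\left(w,H \right)} = H$
$I{\left(L \right)} = -30$ ($I{\left(L \right)} = \left(-5\right) 6 = -30$)
$r{\left(O,Z \right)} = \left(-22 + \frac{-40 + O}{1 + Z}\right) \left(O + Z\right)$ ($r{\left(O,Z \right)} = \left(O + Z\right) \left(\frac{-40 + O}{1 + Z} - 22\right) = \left(O + Z\right) \left(-22 + \frac{-40 + O}{1 + Z}\right) = \left(-22 + \frac{-40 + O}{1 + Z}\right) \left(O + Z\right)$)
$r{\left(p{\left(-14,-4 \right)},96 \right)} - I{\left(1 \right)} 167 = \frac{\left(-4\right)^{2} - -248 - 5952 - 22 \cdot 96^{2} - \left(-84\right) 96}{1 + 96} - \left(-30\right) 167 = \frac{16 + 248 - 5952 - 202752 + 8064}{97} - -5010 = \frac{16 + 248 - 5952 - 202752 + 8064}{97} + 5010 = \frac{1}{97} \left(-200376\right) + 5010 = - \frac{200376}{97} + 5010 = \frac{285594}{97}$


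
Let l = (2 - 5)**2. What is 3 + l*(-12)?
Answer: -105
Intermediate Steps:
l = 9 (l = (-3)**2 = 9)
3 + l*(-12) = 3 + 9*(-12) = 3 - 108 = -105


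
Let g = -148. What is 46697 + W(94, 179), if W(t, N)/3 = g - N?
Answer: 45716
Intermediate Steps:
W(t, N) = -444 - 3*N (W(t, N) = 3*(-148 - N) = -444 - 3*N)
46697 + W(94, 179) = 46697 + (-444 - 3*179) = 46697 + (-444 - 537) = 46697 - 981 = 45716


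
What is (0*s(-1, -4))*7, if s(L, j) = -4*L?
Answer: 0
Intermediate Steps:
(0*s(-1, -4))*7 = (0*(-4*(-1)))*7 = (0*4)*7 = 0*7 = 0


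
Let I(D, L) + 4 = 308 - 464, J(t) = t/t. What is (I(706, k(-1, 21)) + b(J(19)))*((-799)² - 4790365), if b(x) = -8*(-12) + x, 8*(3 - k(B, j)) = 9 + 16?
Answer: 261573732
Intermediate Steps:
k(B, j) = -⅛ (k(B, j) = 3 - (9 + 16)/8 = 3 - ⅛*25 = 3 - 25/8 = -⅛)
J(t) = 1
b(x) = 96 + x
I(D, L) = -160 (I(D, L) = -4 + (308 - 464) = -4 - 156 = -160)
(I(706, k(-1, 21)) + b(J(19)))*((-799)² - 4790365) = (-160 + (96 + 1))*((-799)² - 4790365) = (-160 + 97)*(638401 - 4790365) = -63*(-4151964) = 261573732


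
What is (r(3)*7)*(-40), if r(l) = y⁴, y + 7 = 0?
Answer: -672280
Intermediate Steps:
y = -7 (y = -7 + 0 = -7)
r(l) = 2401 (r(l) = (-7)⁴ = 2401)
(r(3)*7)*(-40) = (2401*7)*(-40) = 16807*(-40) = -672280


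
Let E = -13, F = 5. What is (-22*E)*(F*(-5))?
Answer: -7150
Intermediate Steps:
(-22*E)*(F*(-5)) = (-22*(-13))*(5*(-5)) = 286*(-25) = -7150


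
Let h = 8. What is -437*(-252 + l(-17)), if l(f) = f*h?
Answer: 169556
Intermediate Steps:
l(f) = 8*f (l(f) = f*8 = 8*f)
-437*(-252 + l(-17)) = -437*(-252 + 8*(-17)) = -437*(-252 - 136) = -437*(-388) = 169556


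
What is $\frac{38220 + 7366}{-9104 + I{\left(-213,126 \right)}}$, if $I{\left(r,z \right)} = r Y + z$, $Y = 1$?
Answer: $- \frac{45586}{9191} \approx -4.9599$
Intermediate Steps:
$I{\left(r,z \right)} = r + z$ ($I{\left(r,z \right)} = r 1 + z = r + z$)
$\frac{38220 + 7366}{-9104 + I{\left(-213,126 \right)}} = \frac{38220 + 7366}{-9104 + \left(-213 + 126\right)} = \frac{45586}{-9104 - 87} = \frac{45586}{-9191} = 45586 \left(- \frac{1}{9191}\right) = - \frac{45586}{9191}$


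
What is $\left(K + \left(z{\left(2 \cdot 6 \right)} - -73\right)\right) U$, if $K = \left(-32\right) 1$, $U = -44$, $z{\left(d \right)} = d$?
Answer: $-2332$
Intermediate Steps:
$K = -32$
$\left(K + \left(z{\left(2 \cdot 6 \right)} - -73\right)\right) U = \left(-32 + \left(2 \cdot 6 - -73\right)\right) \left(-44\right) = \left(-32 + \left(12 + 73\right)\right) \left(-44\right) = \left(-32 + 85\right) \left(-44\right) = 53 \left(-44\right) = -2332$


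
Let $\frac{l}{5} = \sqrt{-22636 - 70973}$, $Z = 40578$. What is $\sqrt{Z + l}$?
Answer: $\sqrt{40578 + 15 i \sqrt{10401}} \approx 201.48 + 3.796 i$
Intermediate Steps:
$l = 15 i \sqrt{10401}$ ($l = 5 \sqrt{-22636 - 70973} = 5 \sqrt{-93609} = 5 \cdot 3 i \sqrt{10401} = 15 i \sqrt{10401} \approx 1529.8 i$)
$\sqrt{Z + l} = \sqrt{40578 + 15 i \sqrt{10401}}$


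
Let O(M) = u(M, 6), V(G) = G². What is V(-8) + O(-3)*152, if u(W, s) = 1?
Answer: 216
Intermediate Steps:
O(M) = 1
V(-8) + O(-3)*152 = (-8)² + 1*152 = 64 + 152 = 216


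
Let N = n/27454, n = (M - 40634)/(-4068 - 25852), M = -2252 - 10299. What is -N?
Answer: -967/14934976 ≈ -6.4747e-5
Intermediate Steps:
M = -12551
n = 967/544 (n = (-12551 - 40634)/(-4068 - 25852) = -53185/(-29920) = -53185*(-1/29920) = 967/544 ≈ 1.7776)
N = 967/14934976 (N = (967/544)/27454 = (967/544)*(1/27454) = 967/14934976 ≈ 6.4747e-5)
-N = -1*967/14934976 = -967/14934976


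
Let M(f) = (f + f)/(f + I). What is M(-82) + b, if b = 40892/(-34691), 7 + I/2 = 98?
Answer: -2444631/867275 ≈ -2.8187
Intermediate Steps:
I = 182 (I = -14 + 2*98 = -14 + 196 = 182)
M(f) = 2*f/(182 + f) (M(f) = (f + f)/(f + 182) = (2*f)/(182 + f) = 2*f/(182 + f))
b = -40892/34691 (b = 40892*(-1/34691) = -40892/34691 ≈ -1.1787)
M(-82) + b = 2*(-82)/(182 - 82) - 40892/34691 = 2*(-82)/100 - 40892/34691 = 2*(-82)*(1/100) - 40892/34691 = -41/25 - 40892/34691 = -2444631/867275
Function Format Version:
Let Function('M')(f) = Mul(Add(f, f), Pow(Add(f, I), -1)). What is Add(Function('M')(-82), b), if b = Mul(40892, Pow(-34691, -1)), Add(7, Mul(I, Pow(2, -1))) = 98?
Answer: Rational(-2444631, 867275) ≈ -2.8187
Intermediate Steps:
I = 182 (I = Add(-14, Mul(2, 98)) = Add(-14, 196) = 182)
Function('M')(f) = Mul(2, f, Pow(Add(182, f), -1)) (Function('M')(f) = Mul(Add(f, f), Pow(Add(f, 182), -1)) = Mul(Mul(2, f), Pow(Add(182, f), -1)) = Mul(2, f, Pow(Add(182, f), -1)))
b = Rational(-40892, 34691) (b = Mul(40892, Rational(-1, 34691)) = Rational(-40892, 34691) ≈ -1.1787)
Add(Function('M')(-82), b) = Add(Mul(2, -82, Pow(Add(182, -82), -1)), Rational(-40892, 34691)) = Add(Mul(2, -82, Pow(100, -1)), Rational(-40892, 34691)) = Add(Mul(2, -82, Rational(1, 100)), Rational(-40892, 34691)) = Add(Rational(-41, 25), Rational(-40892, 34691)) = Rational(-2444631, 867275)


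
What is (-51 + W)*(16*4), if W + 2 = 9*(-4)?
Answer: -5696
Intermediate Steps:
W = -38 (W = -2 + 9*(-4) = -2 - 36 = -38)
(-51 + W)*(16*4) = (-51 - 38)*(16*4) = -89*64 = -5696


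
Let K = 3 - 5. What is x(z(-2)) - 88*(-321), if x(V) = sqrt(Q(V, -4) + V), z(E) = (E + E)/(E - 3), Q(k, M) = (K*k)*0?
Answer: 28248 + 2*sqrt(5)/5 ≈ 28249.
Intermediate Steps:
K = -2
Q(k, M) = 0 (Q(k, M) = -2*k*0 = 0)
z(E) = 2*E/(-3 + E) (z(E) = (2*E)/(-3 + E) = 2*E/(-3 + E))
x(V) = sqrt(V) (x(V) = sqrt(0 + V) = sqrt(V))
x(z(-2)) - 88*(-321) = sqrt(2*(-2)/(-3 - 2)) - 88*(-321) = sqrt(2*(-2)/(-5)) + 28248 = sqrt(2*(-2)*(-1/5)) + 28248 = sqrt(4/5) + 28248 = 2*sqrt(5)/5 + 28248 = 28248 + 2*sqrt(5)/5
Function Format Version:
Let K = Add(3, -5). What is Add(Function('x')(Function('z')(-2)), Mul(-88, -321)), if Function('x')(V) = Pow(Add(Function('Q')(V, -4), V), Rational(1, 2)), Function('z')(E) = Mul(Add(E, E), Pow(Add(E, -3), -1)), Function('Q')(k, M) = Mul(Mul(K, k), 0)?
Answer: Add(28248, Mul(Rational(2, 5), Pow(5, Rational(1, 2)))) ≈ 28249.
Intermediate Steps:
K = -2
Function('Q')(k, M) = 0 (Function('Q')(k, M) = Mul(Mul(-2, k), 0) = 0)
Function('z')(E) = Mul(2, E, Pow(Add(-3, E), -1)) (Function('z')(E) = Mul(Mul(2, E), Pow(Add(-3, E), -1)) = Mul(2, E, Pow(Add(-3, E), -1)))
Function('x')(V) = Pow(V, Rational(1, 2)) (Function('x')(V) = Pow(Add(0, V), Rational(1, 2)) = Pow(V, Rational(1, 2)))
Add(Function('x')(Function('z')(-2)), Mul(-88, -321)) = Add(Pow(Mul(2, -2, Pow(Add(-3, -2), -1)), Rational(1, 2)), Mul(-88, -321)) = Add(Pow(Mul(2, -2, Pow(-5, -1)), Rational(1, 2)), 28248) = Add(Pow(Mul(2, -2, Rational(-1, 5)), Rational(1, 2)), 28248) = Add(Pow(Rational(4, 5), Rational(1, 2)), 28248) = Add(Mul(Rational(2, 5), Pow(5, Rational(1, 2))), 28248) = Add(28248, Mul(Rational(2, 5), Pow(5, Rational(1, 2))))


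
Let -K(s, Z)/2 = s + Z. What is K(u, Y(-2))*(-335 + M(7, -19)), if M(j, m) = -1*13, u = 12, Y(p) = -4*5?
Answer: -5568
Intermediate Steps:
Y(p) = -20
M(j, m) = -13
K(s, Z) = -2*Z - 2*s (K(s, Z) = -2*(s + Z) = -2*(Z + s) = -2*Z - 2*s)
K(u, Y(-2))*(-335 + M(7, -19)) = (-2*(-20) - 2*12)*(-335 - 13) = (40 - 24)*(-348) = 16*(-348) = -5568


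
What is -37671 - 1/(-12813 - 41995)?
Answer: -2064672167/54808 ≈ -37671.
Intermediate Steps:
-37671 - 1/(-12813 - 41995) = -37671 - 1/(-54808) = -37671 - 1*(-1/54808) = -37671 + 1/54808 = -2064672167/54808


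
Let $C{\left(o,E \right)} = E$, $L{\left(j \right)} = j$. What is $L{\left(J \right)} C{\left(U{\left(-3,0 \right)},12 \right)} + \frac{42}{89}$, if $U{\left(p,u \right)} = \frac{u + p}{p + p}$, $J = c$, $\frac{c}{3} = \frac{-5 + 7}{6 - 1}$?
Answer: $\frac{6618}{445} \approx 14.872$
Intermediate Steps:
$c = \frac{6}{5}$ ($c = 3 \frac{-5 + 7}{6 - 1} = 3 \cdot \frac{2}{5} = \frac{6}{5} \approx 1.2$)
$J = \frac{6}{5} \approx 1.2$
$U{\left(p,u \right)} = \frac{p + u}{2 p}$
$L{\left(J \right)} C{\left(U{\left(-3,0 \right)},12 \right)} + \frac{42}{89} = \frac{6}{5} \cdot 12 + \frac{42}{89} = \frac{72}{5} + 42 \cdot \frac{1}{89} = \frac{72}{5} + \frac{42}{89} = \frac{6618}{445}$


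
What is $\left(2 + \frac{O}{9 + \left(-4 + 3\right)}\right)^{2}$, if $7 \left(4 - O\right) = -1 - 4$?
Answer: $\frac{21025}{3136} \approx 6.7044$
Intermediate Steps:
$O = \frac{33}{7}$ ($O = 4 - \frac{-1 - 4}{7} = 4 - - \frac{5}{7} = 4 + \frac{5}{7} = \frac{33}{7} \approx 4.7143$)
$\left(2 + \frac{O}{9 + \left(-4 + 3\right)}\right)^{2} = \left(2 + \frac{1}{9 + \left(-4 + 3\right)} \frac{33}{7}\right)^{2} = \left(2 + \frac{1}{9 - 1} \cdot \frac{33}{7}\right)^{2} = \left(2 + \frac{1}{8} \cdot \frac{33}{7}\right)^{2} = \left(2 + \frac{33}{56}\right)^{2} = \left(\frac{145}{56}\right)^{2} = \frac{21025}{3136}$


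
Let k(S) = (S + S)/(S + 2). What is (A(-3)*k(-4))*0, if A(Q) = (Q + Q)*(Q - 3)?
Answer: 0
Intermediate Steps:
A(Q) = 2*Q*(-3 + Q) (A(Q) = (2*Q)*(-3 + Q) = 2*Q*(-3 + Q))
k(S) = 2*S/(2 + S) (k(S) = (2*S)/(2 + S) = 2*S/(2 + S))
(A(-3)*k(-4))*0 = ((2*(-3)*(-3 - 3))*(2*(-4)/(2 - 4)))*0 = ((2*(-3)*(-6))*(2*(-4)/(-2)))*0 = (36*(2*(-4)*(-½)))*0 = (36*4)*0 = 144*0 = 0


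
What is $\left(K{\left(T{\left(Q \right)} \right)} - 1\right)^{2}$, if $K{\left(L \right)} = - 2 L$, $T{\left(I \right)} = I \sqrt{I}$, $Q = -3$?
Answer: $\left(1 - 6 i \sqrt{3}\right)^{2} \approx -107.0 - 20.785 i$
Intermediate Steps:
$T{\left(I \right)} = I^{\frac{3}{2}}$
$\left(K{\left(T{\left(Q \right)} \right)} - 1\right)^{2} = \left(- 2 \left(-3\right)^{\frac{3}{2}} - 1\right)^{2} = \left(- 2 \left(- 3 i \sqrt{3}\right) - 1\right)^{2} = \left(6 i \sqrt{3} - 1\right)^{2} = \left(-1 + 6 i \sqrt{3}\right)^{2}$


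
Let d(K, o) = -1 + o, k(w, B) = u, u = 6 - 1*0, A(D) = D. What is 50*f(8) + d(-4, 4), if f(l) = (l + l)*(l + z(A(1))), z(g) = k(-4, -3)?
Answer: 11203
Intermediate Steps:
u = 6 (u = 6 + 0 = 6)
k(w, B) = 6
z(g) = 6
f(l) = 2*l*(6 + l) (f(l) = (l + l)*(l + 6) = (2*l)*(6 + l) = 2*l*(6 + l))
50*f(8) + d(-4, 4) = 50*(2*8*(6 + 8)) + (-1 + 4) = 50*(2*8*14) + 3 = 50*224 + 3 = 11200 + 3 = 11203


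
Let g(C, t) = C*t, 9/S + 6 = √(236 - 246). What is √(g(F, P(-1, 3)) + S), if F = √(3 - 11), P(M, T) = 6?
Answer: √(-2484 - 414*I*√10 + 25392*I*√2)/46 ≈ 2.7586 + 2.9638*I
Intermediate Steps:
S = 9/(-6 + I*√10) (S = 9/(-6 + √(236 - 246)) = 9/(-6 + √(-10)) = 9/(-6 + I*√10) ≈ -1.1739 - 0.61871*I)
F = 2*I*√2 (F = √(-8) = 2*I*√2 ≈ 2.8284*I)
√(g(F, P(-1, 3)) + S) = √((2*I*√2)*6 + (-27/23 - 9*I*√10/46)) = √(12*I*√2 + (-27/23 - 9*I*√10/46)) = √(-27/23 + 12*I*√2 - 9*I*√10/46)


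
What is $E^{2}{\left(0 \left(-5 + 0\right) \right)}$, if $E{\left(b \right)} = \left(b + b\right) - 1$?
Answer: $1$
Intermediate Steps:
$E{\left(b \right)} = -1 + 2 b$ ($E{\left(b \right)} = 2 b - 1 = -1 + 2 b$)
$E^{2}{\left(0 \left(-5 + 0\right) \right)} = \left(-1 + 2 \cdot 0 \left(-5 + 0\right)\right)^{2} = \left(-1 + 2 \cdot 0 \left(-5\right)\right)^{2} = \left(-1 + 2 \cdot 0\right)^{2} = \left(-1 + 0\right)^{2} = \left(-1\right)^{2} = 1$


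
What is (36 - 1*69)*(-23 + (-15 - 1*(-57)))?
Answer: -627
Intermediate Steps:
(36 - 1*69)*(-23 + (-15 - 1*(-57))) = (36 - 69)*(-23 + (-15 + 57)) = -33*(-23 + 42) = -33*19 = -627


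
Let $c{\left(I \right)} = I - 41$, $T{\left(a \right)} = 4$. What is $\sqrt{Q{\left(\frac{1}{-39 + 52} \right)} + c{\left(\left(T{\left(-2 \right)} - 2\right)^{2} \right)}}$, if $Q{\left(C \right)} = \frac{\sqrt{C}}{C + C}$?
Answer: $\frac{\sqrt{-148 + 2 \sqrt{13}}}{2} \approx 5.9327 i$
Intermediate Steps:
$Q{\left(C \right)} = \frac{1}{2 \sqrt{C}}$ ($Q{\left(C \right)} = \frac{\sqrt{C}}{2 C} = \frac{1}{2 C} \sqrt{C} = \frac{1}{2 \sqrt{C}}$)
$c{\left(I \right)} = -41 + I$
$\sqrt{Q{\left(\frac{1}{-39 + 52} \right)} + c{\left(\left(T{\left(-2 \right)} - 2\right)^{2} \right)}} = \sqrt{\frac{1}{2 \frac{1}{\sqrt{-39 + 52}}} - \left(41 - \left(4 - 2\right)^{2}\right)} = \sqrt{\frac{1}{2 \frac{\sqrt{13}}{13}} - \left(41 - 2^{2}\right)} = \sqrt{\frac{\frac{1}{\sqrt{\frac{1}{13}}}}{2} + \left(-41 + 4\right)} = \sqrt{\frac{\sqrt{13}}{2} - 37} = \sqrt{-37 + \frac{\sqrt{13}}{2}}$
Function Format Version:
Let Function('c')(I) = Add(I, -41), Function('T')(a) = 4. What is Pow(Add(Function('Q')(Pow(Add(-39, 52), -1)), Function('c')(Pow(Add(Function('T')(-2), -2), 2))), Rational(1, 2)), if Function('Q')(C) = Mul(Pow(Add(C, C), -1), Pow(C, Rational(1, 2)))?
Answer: Mul(Rational(1, 2), Pow(Add(-148, Mul(2, Pow(13, Rational(1, 2)))), Rational(1, 2))) ≈ Mul(5.9327, I)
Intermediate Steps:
Function('Q')(C) = Mul(Rational(1, 2), Pow(C, Rational(-1, 2))) (Function('Q')(C) = Mul(Pow(Mul(2, C), -1), Pow(C, Rational(1, 2))) = Mul(Mul(Rational(1, 2), Pow(C, -1)), Pow(C, Rational(1, 2))) = Mul(Rational(1, 2), Pow(C, Rational(-1, 2))))
Function('c')(I) = Add(-41, I)
Pow(Add(Function('Q')(Pow(Add(-39, 52), -1)), Function('c')(Pow(Add(Function('T')(-2), -2), 2))), Rational(1, 2)) = Pow(Add(Mul(Rational(1, 2), Pow(Pow(Add(-39, 52), -1), Rational(-1, 2))), Add(-41, Pow(Add(4, -2), 2))), Rational(1, 2)) = Pow(Add(Mul(Rational(1, 2), Pow(Pow(13, -1), Rational(-1, 2))), Add(-41, Pow(2, 2))), Rational(1, 2)) = Pow(Add(Mul(Rational(1, 2), Pow(Rational(1, 13), Rational(-1, 2))), Add(-41, 4)), Rational(1, 2)) = Pow(Add(Mul(Rational(1, 2), Pow(13, Rational(1, 2))), -37), Rational(1, 2)) = Pow(Add(-37, Mul(Rational(1, 2), Pow(13, Rational(1, 2)))), Rational(1, 2))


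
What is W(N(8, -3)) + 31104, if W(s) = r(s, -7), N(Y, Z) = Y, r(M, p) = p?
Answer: 31097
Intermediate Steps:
W(s) = -7
W(N(8, -3)) + 31104 = -7 + 31104 = 31097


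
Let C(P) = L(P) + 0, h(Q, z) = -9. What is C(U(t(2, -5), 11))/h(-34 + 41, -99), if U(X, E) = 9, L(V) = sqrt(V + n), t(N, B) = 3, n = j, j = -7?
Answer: -sqrt(2)/9 ≈ -0.15713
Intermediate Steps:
n = -7
L(V) = sqrt(-7 + V) (L(V) = sqrt(V - 7) = sqrt(-7 + V))
C(P) = sqrt(-7 + P) (C(P) = sqrt(-7 + P) + 0 = sqrt(-7 + P))
C(U(t(2, -5), 11))/h(-34 + 41, -99) = sqrt(-7 + 9)/(-9) = sqrt(2)*(-1/9) = -sqrt(2)/9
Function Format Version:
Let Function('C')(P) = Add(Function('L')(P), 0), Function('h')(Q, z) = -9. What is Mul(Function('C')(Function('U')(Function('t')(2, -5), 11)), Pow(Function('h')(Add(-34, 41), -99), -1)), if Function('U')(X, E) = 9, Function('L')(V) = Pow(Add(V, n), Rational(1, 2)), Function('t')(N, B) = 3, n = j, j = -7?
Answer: Mul(Rational(-1, 9), Pow(2, Rational(1, 2))) ≈ -0.15713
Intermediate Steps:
n = -7
Function('L')(V) = Pow(Add(-7, V), Rational(1, 2)) (Function('L')(V) = Pow(Add(V, -7), Rational(1, 2)) = Pow(Add(-7, V), Rational(1, 2)))
Function('C')(P) = Pow(Add(-7, P), Rational(1, 2)) (Function('C')(P) = Add(Pow(Add(-7, P), Rational(1, 2)), 0) = Pow(Add(-7, P), Rational(1, 2)))
Mul(Function('C')(Function('U')(Function('t')(2, -5), 11)), Pow(Function('h')(Add(-34, 41), -99), -1)) = Mul(Pow(Add(-7, 9), Rational(1, 2)), Pow(-9, -1)) = Mul(Pow(2, Rational(1, 2)), Rational(-1, 9)) = Mul(Rational(-1, 9), Pow(2, Rational(1, 2)))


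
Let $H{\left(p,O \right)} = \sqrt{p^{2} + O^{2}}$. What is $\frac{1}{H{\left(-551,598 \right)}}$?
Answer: $\frac{\sqrt{661205}}{661205} \approx 0.0012298$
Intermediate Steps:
$H{\left(p,O \right)} = \sqrt{O^{2} + p^{2}}$
$\frac{1}{H{\left(-551,598 \right)}} = \frac{1}{\sqrt{598^{2} + \left(-551\right)^{2}}} = \frac{1}{\sqrt{357604 + 303601}} = \frac{1}{\sqrt{661205}} = \frac{\sqrt{661205}}{661205}$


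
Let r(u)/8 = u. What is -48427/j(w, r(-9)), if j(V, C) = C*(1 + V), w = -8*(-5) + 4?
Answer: 48427/3240 ≈ 14.947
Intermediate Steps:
w = 44 (w = 40 + 4 = 44)
r(u) = 8*u
-48427/j(w, r(-9)) = -48427*(-1/(72*(1 + 44))) = -48427/((-72*45)) = -48427/(-3240) = -48427*(-1/3240) = 48427/3240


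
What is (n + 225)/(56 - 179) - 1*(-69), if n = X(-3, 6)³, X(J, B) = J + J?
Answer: 2826/41 ≈ 68.927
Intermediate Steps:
X(J, B) = 2*J
n = -216 (n = (2*(-3))³ = (-6)³ = -216)
(n + 225)/(56 - 179) - 1*(-69) = (-216 + 225)/(56 - 179) - 1*(-69) = 9/(-123) + 69 = 9*(-1/123) + 69 = -3/41 + 69 = 2826/41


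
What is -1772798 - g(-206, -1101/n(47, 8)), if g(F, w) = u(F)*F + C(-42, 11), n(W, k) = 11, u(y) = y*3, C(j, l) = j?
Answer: -1900064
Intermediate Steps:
u(y) = 3*y
g(F, w) = -42 + 3*F² (g(F, w) = (3*F)*F - 42 = 3*F² - 42 = -42 + 3*F²)
-1772798 - g(-206, -1101/n(47, 8)) = -1772798 - (-42 + 3*(-206)²) = -1772798 - (-42 + 3*42436) = -1772798 - (-42 + 127308) = -1772798 - 1*127266 = -1772798 - 127266 = -1900064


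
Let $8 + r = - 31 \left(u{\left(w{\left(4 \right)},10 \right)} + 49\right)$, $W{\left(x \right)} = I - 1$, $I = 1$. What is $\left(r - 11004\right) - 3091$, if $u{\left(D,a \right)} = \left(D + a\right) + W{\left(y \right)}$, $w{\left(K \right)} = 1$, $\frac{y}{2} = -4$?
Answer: $-15963$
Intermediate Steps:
$y = -8$ ($y = 2 \left(-4\right) = -8$)
$W{\left(x \right)} = 0$ ($W{\left(x \right)} = 1 - 1 = 0$)
$u{\left(D,a \right)} = D + a$ ($u{\left(D,a \right)} = \left(D + a\right) + 0 = D + a$)
$r = -1868$ ($r = -8 - 31 \left(\left(1 + 10\right) + 49\right) = -8 - 31 \left(11 + 49\right) = -8 - 1860 = -1868$)
$\left(r - 11004\right) - 3091 = \left(-1868 - 11004\right) - 3091 = -12872 - 3091 = -15963$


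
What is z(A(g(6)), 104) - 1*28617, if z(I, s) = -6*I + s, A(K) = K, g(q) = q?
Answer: -28549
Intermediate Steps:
z(I, s) = s - 6*I
z(A(g(6)), 104) - 1*28617 = (104 - 6*6) - 1*28617 = (104 - 36) - 28617 = 68 - 28617 = -28549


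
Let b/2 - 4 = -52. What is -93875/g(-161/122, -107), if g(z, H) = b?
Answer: 93875/96 ≈ 977.86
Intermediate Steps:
b = -96 (b = 8 + 2*(-52) = 8 - 104 = -96)
g(z, H) = -96
-93875/g(-161/122, -107) = -93875/(-96) = -93875*(-1/96) = 93875/96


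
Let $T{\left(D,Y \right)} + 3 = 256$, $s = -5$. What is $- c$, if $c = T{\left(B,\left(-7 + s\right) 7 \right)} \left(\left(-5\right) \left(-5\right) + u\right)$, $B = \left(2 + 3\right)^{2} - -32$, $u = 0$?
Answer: $-6325$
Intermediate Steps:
$B = 57$ ($B = 5^{2} + 32 = 25 + 32 = 57$)
$T{\left(D,Y \right)} = 253$ ($T{\left(D,Y \right)} = -3 + 256 = 253$)
$c = 6325$ ($c = 253 \left(\left(-5\right) \left(-5\right) + 0\right) = 253 \left(25 + 0\right) = 253 \cdot 25 = 6325$)
$- c = \left(-1\right) 6325 = -6325$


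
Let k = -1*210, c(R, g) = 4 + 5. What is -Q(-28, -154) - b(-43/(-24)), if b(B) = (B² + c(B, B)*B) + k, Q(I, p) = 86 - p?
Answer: -28417/576 ≈ -49.335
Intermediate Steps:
c(R, g) = 9
k = -210
b(B) = -210 + B² + 9*B (b(B) = (B² + 9*B) - 210 = -210 + B² + 9*B)
-Q(-28, -154) - b(-43/(-24)) = -(86 - 1*(-154)) - (-210 + (-43/(-24))² + 9*(-43/(-24))) = -(86 + 154) - (-210 + (-43*(-1/24))² + 9*(-43*(-1/24))) = -1*240 - (-210 + (43/24)² + 9*(43/24)) = -240 - (-210 + 1849/576 + 129/8) = -240 - 1*(-109823/576) = -240 + 109823/576 = -28417/576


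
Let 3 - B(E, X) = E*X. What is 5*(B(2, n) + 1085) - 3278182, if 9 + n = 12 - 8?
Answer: -3272692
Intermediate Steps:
n = -5 (n = -9 + (12 - 8) = -9 + 4 = -5)
B(E, X) = 3 - E*X
5*(B(2, n) + 1085) - 3278182 = 5*((3 - 1*2*(-5)) + 1085) - 3278182 = 5*((3 + 10) + 1085) - 3278182 = 5*(13 + 1085) - 3278182 = 5*1098 - 3278182 = 5490 - 3278182 = -3272692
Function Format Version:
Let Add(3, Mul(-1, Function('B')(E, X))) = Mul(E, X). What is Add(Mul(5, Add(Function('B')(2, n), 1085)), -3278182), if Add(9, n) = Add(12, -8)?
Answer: -3272692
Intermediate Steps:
n = -5 (n = Add(-9, Add(12, -8)) = Add(-9, 4) = -5)
Function('B')(E, X) = Add(3, Mul(-1, E, X)) (Function('B')(E, X) = Add(3, Mul(-1, Mul(E, X))) = Add(3, Mul(-1, E, X)))
Add(Mul(5, Add(Function('B')(2, n), 1085)), -3278182) = Add(Mul(5, Add(Add(3, Mul(-1, 2, -5)), 1085)), -3278182) = Add(Mul(5, Add(Add(3, 10), 1085)), -3278182) = Add(Mul(5, Add(13, 1085)), -3278182) = Add(Mul(5, 1098), -3278182) = Add(5490, -3278182) = -3272692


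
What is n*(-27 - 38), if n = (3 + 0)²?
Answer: -585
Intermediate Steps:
n = 9 (n = 3² = 9)
n*(-27 - 38) = 9*(-27 - 38) = 9*(-65) = -585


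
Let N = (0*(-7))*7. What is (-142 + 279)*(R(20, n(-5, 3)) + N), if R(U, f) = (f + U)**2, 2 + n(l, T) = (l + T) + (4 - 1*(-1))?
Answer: 60417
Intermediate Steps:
N = 0 (N = 0*7 = 0)
n(l, T) = 3 + T + l (n(l, T) = -2 + ((l + T) + (4 - 1*(-1))) = -2 + ((T + l) + (4 + 1)) = -2 + ((T + l) + 5) = -2 + (5 + T + l) = 3 + T + l)
R(U, f) = (U + f)**2
(-142 + 279)*(R(20, n(-5, 3)) + N) = (-142 + 279)*((20 + (3 + 3 - 5))**2 + 0) = 137*((20 + 1)**2 + 0) = 137*(21**2 + 0) = 137*(441 + 0) = 137*441 = 60417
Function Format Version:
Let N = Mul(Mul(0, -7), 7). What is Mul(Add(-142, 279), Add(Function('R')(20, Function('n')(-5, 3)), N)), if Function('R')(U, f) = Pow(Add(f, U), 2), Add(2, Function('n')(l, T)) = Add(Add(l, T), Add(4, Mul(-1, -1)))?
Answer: 60417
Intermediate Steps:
N = 0 (N = Mul(0, 7) = 0)
Function('n')(l, T) = Add(3, T, l) (Function('n')(l, T) = Add(-2, Add(Add(l, T), Add(4, Mul(-1, -1)))) = Add(-2, Add(Add(T, l), Add(4, 1))) = Add(-2, Add(Add(T, l), 5)) = Add(-2, Add(5, T, l)) = Add(3, T, l))
Function('R')(U, f) = Pow(Add(U, f), 2)
Mul(Add(-142, 279), Add(Function('R')(20, Function('n')(-5, 3)), N)) = Mul(Add(-142, 279), Add(Pow(Add(20, Add(3, 3, -5)), 2), 0)) = Mul(137, Add(Pow(Add(20, 1), 2), 0)) = Mul(137, Add(Pow(21, 2), 0)) = Mul(137, Add(441, 0)) = Mul(137, 441) = 60417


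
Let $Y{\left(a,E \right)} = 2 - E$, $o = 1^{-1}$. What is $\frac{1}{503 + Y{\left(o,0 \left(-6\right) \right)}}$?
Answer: $\frac{1}{505} \approx 0.0019802$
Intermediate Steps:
$o = 1$
$\frac{1}{503 + Y{\left(o,0 \left(-6\right) \right)}} = \frac{1}{503 + \left(2 - 0 \left(-6\right)\right)} = \frac{1}{503 + \left(2 - 0\right)} = \frac{1}{503 + \left(2 + 0\right)} = \frac{1}{503 + 2} = \frac{1}{505}$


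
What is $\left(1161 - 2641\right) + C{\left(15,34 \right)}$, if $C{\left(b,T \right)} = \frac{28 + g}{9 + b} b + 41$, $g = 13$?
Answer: $- \frac{11307}{8} \approx -1413.4$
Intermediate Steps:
$C{\left(b,T \right)} = 41 + \frac{41 b}{9 + b}$ ($C{\left(b,T \right)} = \frac{28 + 13}{9 + b} b + 41 = \frac{41}{9 + b} b + 41 = \frac{41 b}{9 + b} + 41 = 41 + \frac{41 b}{9 + b}$)
$\left(1161 - 2641\right) + C{\left(15,34 \right)} = \left(1161 - 2641\right) + \frac{41 \left(9 + 2 \cdot 15\right)}{9 + 15} = -1480 + \frac{41 \left(9 + 30\right)}{24} = -1480 + 41 \cdot \frac{1}{24} \cdot 39 = -1480 + \frac{533}{8} = - \frac{11307}{8}$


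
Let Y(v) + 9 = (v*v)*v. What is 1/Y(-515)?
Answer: -1/136590884 ≈ -7.3211e-9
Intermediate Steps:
Y(v) = -9 + v³ (Y(v) = -9 + (v*v)*v = -9 + v²*v = -9 + v³)
1/Y(-515) = 1/(-9 + (-515)³) = 1/(-9 - 136590875) = 1/(-136590884) = -1/136590884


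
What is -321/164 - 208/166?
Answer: -43699/13612 ≈ -3.2103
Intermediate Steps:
-321/164 - 208/166 = -321*1/164 - 208*1/166 = -321/164 - 104/83 = -43699/13612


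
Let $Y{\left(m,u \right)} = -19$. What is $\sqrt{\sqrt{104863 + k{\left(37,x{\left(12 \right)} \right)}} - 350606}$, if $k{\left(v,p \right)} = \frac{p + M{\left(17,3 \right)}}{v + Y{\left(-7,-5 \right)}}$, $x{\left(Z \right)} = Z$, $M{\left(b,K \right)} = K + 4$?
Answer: $\frac{\sqrt{-12621816 + 6 \sqrt{3775106}}}{6} \approx 591.85 i$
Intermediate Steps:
$M{\left(b,K \right)} = 4 + K$
$k{\left(v,p \right)} = \frac{7 + p}{-19 + v}$ ($k{\left(v,p \right)} = \frac{p + \left(4 + 3\right)}{v - 19} = \frac{p + 7}{-19 + v} = \frac{7 + p}{-19 + v}$)
$\sqrt{\sqrt{104863 + k{\left(37,x{\left(12 \right)} \right)}} - 350606} = \sqrt{\sqrt{104863 + \frac{7 + 12}{-19 + 37}} - 350606} = \sqrt{\sqrt{104863 + \frac{1}{18} \cdot 19} - 350606} = \sqrt{\sqrt{104863 + \frac{19}{18}} - 350606} = \sqrt{\sqrt{\frac{1887553}{18}} - 350606} = \sqrt{\frac{\sqrt{3775106}}{6} - 350606} = \sqrt{-350606 + \frac{\sqrt{3775106}}{6}}$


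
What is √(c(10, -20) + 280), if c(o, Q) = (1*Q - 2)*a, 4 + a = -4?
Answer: 2*√114 ≈ 21.354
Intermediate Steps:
a = -8 (a = -4 - 4 = -8)
c(o, Q) = 16 - 8*Q (c(o, Q) = (1*Q - 2)*(-8) = (Q - 2)*(-8) = (-2 + Q)*(-8) = 16 - 8*Q)
√(c(10, -20) + 280) = √((16 - 8*(-20)) + 280) = √((16 + 160) + 280) = √(176 + 280) = √456 = 2*√114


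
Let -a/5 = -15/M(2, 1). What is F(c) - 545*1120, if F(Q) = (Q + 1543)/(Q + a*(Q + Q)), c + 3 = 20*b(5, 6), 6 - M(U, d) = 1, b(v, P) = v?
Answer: -1835471160/3007 ≈ -6.1040e+5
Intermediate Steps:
M(U, d) = 5 (M(U, d) = 6 - 1*1 = 6 - 1 = 5)
a = 15 (a = -(-75)/5 = -5*(-3) = 15)
c = 97 (c = -3 + 20*5 = -3 + 100 = 97)
F(Q) = (1543 + Q)/(31*Q) (F(Q) = (Q + 1543)/(Q + 15*(Q + Q)) = (1543 + Q)/(Q + 15*(2*Q)) = (1543 + Q)/(Q + 30*Q) = (1543 + Q)/((31*Q)) = (1543 + Q)*(1/(31*Q)) = (1543 + Q)/(31*Q))
F(c) - 545*1120 = (1/31)*(1543 + 97)/97 - 545*1120 = (1/31)*(1/97)*1640 - 610400 = 1640/3007 - 610400 = -1835471160/3007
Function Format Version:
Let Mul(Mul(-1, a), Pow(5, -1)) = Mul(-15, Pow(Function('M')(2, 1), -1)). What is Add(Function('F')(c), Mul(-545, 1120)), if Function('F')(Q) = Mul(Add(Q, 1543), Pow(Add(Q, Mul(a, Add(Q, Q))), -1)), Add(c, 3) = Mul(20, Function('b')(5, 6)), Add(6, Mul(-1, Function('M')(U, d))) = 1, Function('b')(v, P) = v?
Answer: Rational(-1835471160, 3007) ≈ -6.1040e+5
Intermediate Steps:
Function('M')(U, d) = 5 (Function('M')(U, d) = Add(6, Mul(-1, 1)) = Add(6, -1) = 5)
a = 15 (a = Mul(-5, Mul(-15, Pow(5, -1))) = Mul(-5, Mul(-15, Rational(1, 5))) = Mul(-5, -3) = 15)
c = 97 (c = Add(-3, Mul(20, 5)) = Add(-3, 100) = 97)
Function('F')(Q) = Mul(Rational(1, 31), Pow(Q, -1), Add(1543, Q)) (Function('F')(Q) = Mul(Add(Q, 1543), Pow(Add(Q, Mul(15, Add(Q, Q))), -1)) = Mul(Add(1543, Q), Pow(Add(Q, Mul(15, Mul(2, Q))), -1)) = Mul(Add(1543, Q), Pow(Add(Q, Mul(30, Q)), -1)) = Mul(Add(1543, Q), Pow(Mul(31, Q), -1)) = Mul(Add(1543, Q), Mul(Rational(1, 31), Pow(Q, -1))) = Mul(Rational(1, 31), Pow(Q, -1), Add(1543, Q)))
Add(Function('F')(c), Mul(-545, 1120)) = Add(Mul(Rational(1, 31), Pow(97, -1), Add(1543, 97)), Mul(-545, 1120)) = Add(Mul(Rational(1, 31), Rational(1, 97), 1640), -610400) = Add(Rational(1640, 3007), -610400) = Rational(-1835471160, 3007)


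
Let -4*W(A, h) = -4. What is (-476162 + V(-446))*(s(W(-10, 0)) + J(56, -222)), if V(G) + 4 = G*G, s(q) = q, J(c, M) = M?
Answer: 61272250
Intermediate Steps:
W(A, h) = 1 (W(A, h) = -¼*(-4) = 1)
V(G) = -4 + G² (V(G) = -4 + G*G = -4 + G²)
(-476162 + V(-446))*(s(W(-10, 0)) + J(56, -222)) = (-476162 + (-4 + (-446)²))*(1 - 222) = (-476162 + (-4 + 198916))*(-221) = (-476162 + 198912)*(-221) = -277250*(-221) = 61272250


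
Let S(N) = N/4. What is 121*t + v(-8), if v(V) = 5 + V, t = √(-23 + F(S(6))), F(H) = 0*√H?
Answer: -3 + 121*I*√23 ≈ -3.0 + 580.3*I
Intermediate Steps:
S(N) = N/4 (S(N) = N*(¼) = N/4)
F(H) = 0
t = I*√23 (t = √(-23 + 0) = √(-23) = I*√23 ≈ 4.7958*I)
121*t + v(-8) = 121*(I*√23) + (5 - 8) = 121*I*√23 - 3 = -3 + 121*I*√23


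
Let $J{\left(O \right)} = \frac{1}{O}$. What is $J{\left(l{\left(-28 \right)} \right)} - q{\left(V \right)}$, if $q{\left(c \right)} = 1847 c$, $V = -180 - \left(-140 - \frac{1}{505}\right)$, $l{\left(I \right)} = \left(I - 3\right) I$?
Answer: $\frac{32382956509}{438340} \approx 73876.0$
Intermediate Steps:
$l{\left(I \right)} = I \left(-3 + I\right)$ ($l{\left(I \right)} = \left(-3 + I\right) I = I \left(-3 + I\right)$)
$V = - \frac{20199}{505}$ ($V = -180 - \left(-140 - \frac{1}{505}\right) = -180 - - \frac{70701}{505} = -180 + \frac{70701}{505} = - \frac{20199}{505} \approx -39.998$)
$J{\left(l{\left(-28 \right)} \right)} - q{\left(V \right)} = \frac{1}{\left(-28\right) \left(-3 - 28\right)} - 1847 \left(- \frac{20199}{505}\right) = \frac{1}{\left(-28\right) \left(-31\right)} - - \frac{37307553}{505} = \frac{1}{868} + \frac{37307553}{505} = \frac{32382956509}{438340}$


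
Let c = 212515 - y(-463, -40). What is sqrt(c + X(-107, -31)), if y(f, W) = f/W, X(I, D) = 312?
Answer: sqrt(85126170)/20 ≈ 461.32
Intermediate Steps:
c = 8500137/40 (c = 212515 - (-463)/(-40) = 212515 - (-463)*(-1)/40 = 212515 - 1*463/40 = 212515 - 463/40 = 8500137/40 ≈ 2.1250e+5)
sqrt(c + X(-107, -31)) = sqrt(8500137/40 + 312) = sqrt(8512617/40) = sqrt(85126170)/20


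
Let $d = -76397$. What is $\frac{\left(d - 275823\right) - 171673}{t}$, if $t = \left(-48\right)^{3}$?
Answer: $\frac{174631}{36864} \approx 4.7372$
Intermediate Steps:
$t = -110592$
$\frac{\left(d - 275823\right) - 171673}{t} = \frac{\left(-76397 - 275823\right) - 171673}{-110592} = \left(-352220 - 171673\right) \left(- \frac{1}{110592}\right) = \left(-523893\right) \left(- \frac{1}{110592}\right) = \frac{174631}{36864}$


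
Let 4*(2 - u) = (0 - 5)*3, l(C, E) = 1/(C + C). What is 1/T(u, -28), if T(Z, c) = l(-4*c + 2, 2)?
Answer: 228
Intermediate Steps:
l(C, E) = 1/(2*C)
u = 23/4 (u = 2 - (0 - 5)*3/4 = 2 - (-5)*3/4 = 2 - ¼*(-15) = 2 + 15/4 = 23/4 ≈ 5.7500)
T(Z, c) = 1/(2*(2 - 4*c)) (T(Z, c) = 1/(2*(-4*c + 2)) = 1/(2*(2 - 4*c)))
1/T(u, -28) = 1/(-1/(-4 + 8*(-28))) = 1/(-1/(-4 - 224)) = 1/(-1/(-228)) = 1/(-1*(-1/228)) = 1/(1/228) = 228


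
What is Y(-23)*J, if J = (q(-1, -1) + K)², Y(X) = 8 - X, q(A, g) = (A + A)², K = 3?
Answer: 1519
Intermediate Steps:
q(A, g) = 4*A² (q(A, g) = (2*A)² = 4*A²)
J = 49 (J = (4*(-1)² + 3)² = (4*1 + 3)² = (4 + 3)² = 7² = 49)
Y(-23)*J = (8 - 1*(-23))*49 = (8 + 23)*49 = 31*49 = 1519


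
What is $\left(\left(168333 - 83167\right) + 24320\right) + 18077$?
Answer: $127563$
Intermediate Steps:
$\left(\left(168333 - 83167\right) + 24320\right) + 18077 = \left(85166 + 24320\right) + 18077 = 109486 + 18077 = 127563$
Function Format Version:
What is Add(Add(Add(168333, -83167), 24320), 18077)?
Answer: 127563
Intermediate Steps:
Add(Add(Add(168333, -83167), 24320), 18077) = Add(Add(85166, 24320), 18077) = Add(109486, 18077) = 127563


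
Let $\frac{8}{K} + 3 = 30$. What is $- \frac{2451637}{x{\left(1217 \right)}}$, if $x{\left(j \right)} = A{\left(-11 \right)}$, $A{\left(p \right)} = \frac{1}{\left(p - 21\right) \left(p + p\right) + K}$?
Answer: $- \frac{46620329192}{27} \approx -1.7267 \cdot 10^{9}$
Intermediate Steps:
$K = \frac{8}{27}$ ($K = \frac{8}{-3 + 30} = \frac{8}{27} \approx 0.2963$)
$A{\left(p \right)} = \frac{1}{\frac{8}{27} + 2 p \left(-21 + p\right)}$ ($A{\left(p \right)} = \frac{1}{\left(p - 21\right) \left(p + p\right) + \frac{8}{27}} = \frac{1}{\left(-21 + p\right) 2 p + \frac{8}{27}} = \frac{1}{2 p \left(-21 + p\right) + \frac{8}{27}} = \frac{1}{\frac{8}{27} + 2 p \left(-21 + p\right)}$)
$x{\left(j \right)} = \frac{27}{19016}$ ($x{\left(j \right)} = \frac{27}{2 \left(4 - -6237 + 27 \left(-11\right)^{2}\right)} = \frac{27}{2 \left(4 + 6237 + 27 \cdot 121\right)} = \frac{27}{2 \left(4 + 6237 + 3267\right)} = \frac{27}{2 \cdot 9508} = \frac{27}{2} \cdot \frac{1}{9508} = \frac{27}{19016}$)
$- \frac{2451637}{x{\left(1217 \right)}} = - \frac{2451637}{\frac{27}{19016}} = \left(-2451637\right) \frac{19016}{27} = - \frac{46620329192}{27}$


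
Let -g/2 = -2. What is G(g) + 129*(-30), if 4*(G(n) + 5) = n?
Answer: -3874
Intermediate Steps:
g = 4 (g = -2*(-2) = 4)
G(n) = -5 + n/4
G(g) + 129*(-30) = (-5 + (¼)*4) + 129*(-30) = (-5 + 1) - 3870 = -4 - 3870 = -3874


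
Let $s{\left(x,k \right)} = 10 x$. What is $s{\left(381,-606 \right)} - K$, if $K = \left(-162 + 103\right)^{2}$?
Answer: $329$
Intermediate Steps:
$K = 3481$ ($K = \left(-59\right)^{2} = 3481$)
$s{\left(381,-606 \right)} - K = 10 \cdot 381 - 3481 = 3810 - 3481 = 329$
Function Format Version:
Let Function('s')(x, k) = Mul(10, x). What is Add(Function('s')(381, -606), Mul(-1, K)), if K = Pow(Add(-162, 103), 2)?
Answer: 329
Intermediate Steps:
K = 3481 (K = Pow(-59, 2) = 3481)
Add(Function('s')(381, -606), Mul(-1, K)) = Add(Mul(10, 381), Mul(-1, 3481)) = Add(3810, -3481) = 329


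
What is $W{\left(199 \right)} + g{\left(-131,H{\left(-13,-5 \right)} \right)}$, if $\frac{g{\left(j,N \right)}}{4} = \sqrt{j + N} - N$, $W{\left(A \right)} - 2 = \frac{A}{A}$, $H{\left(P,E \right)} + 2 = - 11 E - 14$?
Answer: $-153 + 8 i \sqrt{23} \approx -153.0 + 38.367 i$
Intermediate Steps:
$H{\left(P,E \right)} = -16 - 11 E$ ($H{\left(P,E \right)} = -2 - \left(14 + 11 E\right) = -16 - 11 E$)
$W{\left(A \right)} = 3$ ($W{\left(A \right)} = 2 + \frac{A}{A} = 2 + 1 = 3$)
$g{\left(j,N \right)} = - 4 N + 4 \sqrt{N + j}$ ($g{\left(j,N \right)} = 4 \left(\sqrt{j + N} - N\right) = 4 \left(\sqrt{N + j} - N\right) = - 4 N + 4 \sqrt{N + j}$)
$W{\left(199 \right)} + g{\left(-131,H{\left(-13,-5 \right)} \right)} = 3 - \left(- 4 \sqrt{\left(-16 - -55\right) - 131} + 4 \left(-16 - -55\right)\right) = 3 - \left(- 4 \sqrt{\left(-16 + 55\right) - 131} + 4 \left(-16 + 55\right)\right) = 3 + \left(\left(-4\right) 39 + 4 \sqrt{39 - 131}\right) = 3 - \left(156 - 4 \sqrt{-92}\right) = 3 - \left(156 - 4 \cdot 2 i \sqrt{23}\right) = 3 - \left(156 - 8 i \sqrt{23}\right) = -153 + 8 i \sqrt{23}$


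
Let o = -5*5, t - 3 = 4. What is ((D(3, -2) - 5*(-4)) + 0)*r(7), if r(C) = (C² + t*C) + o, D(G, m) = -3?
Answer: 1241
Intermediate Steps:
t = 7 (t = 3 + 4 = 7)
o = -25
r(C) = -25 + C² + 7*C (r(C) = (C² + 7*C) - 25 = -25 + C² + 7*C)
((D(3, -2) - 5*(-4)) + 0)*r(7) = ((-3 - 5*(-4)) + 0)*(-25 + 7² + 7*7) = ((-3 + 20) + 0)*(-25 + 49 + 49) = (17 + 0)*73 = 17*73 = 1241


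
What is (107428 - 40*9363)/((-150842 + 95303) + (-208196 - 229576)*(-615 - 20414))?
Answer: -267092/9205851849 ≈ -2.9013e-5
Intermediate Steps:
(107428 - 40*9363)/((-150842 + 95303) + (-208196 - 229576)*(-615 - 20414)) = (107428 - 374520)/(-55539 - 437772*(-21029)) = -267092/(-55539 + 9205907388) = -267092/9205851849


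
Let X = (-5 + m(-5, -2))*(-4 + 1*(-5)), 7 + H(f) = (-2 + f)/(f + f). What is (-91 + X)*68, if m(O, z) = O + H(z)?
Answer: 3604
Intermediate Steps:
H(f) = -7 + (-2 + f)/(2*f) (H(f) = -7 + (-2 + f)/(f + f) = -7 + (-2 + f)/((2*f)) = -7 + (-2 + f)*(1/(2*f)) = -7 + (-2 + f)/(2*f))
m(O, z) = -13/2 + O - 1/z (m(O, z) = O + (-13/2 - 1/z) = -13/2 + O - 1/z)
X = 144 (X = (-5 + (-13/2 - 5 - 1/(-2)))*(-4 + 1*(-5)) = (-5 + (-13/2 - 5 - 1*(-½)))*(-4 - 5) = (-5 + (-13/2 - 5 + ½))*(-9) = (-5 - 11)*(-9) = -16*(-9) = 144)
(-91 + X)*68 = (-91 + 144)*68 = 53*68 = 3604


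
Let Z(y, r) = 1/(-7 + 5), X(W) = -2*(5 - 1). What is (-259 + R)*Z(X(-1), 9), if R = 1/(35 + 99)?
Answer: 34705/268 ≈ 129.50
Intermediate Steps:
X(W) = -8 (X(W) = -2*4 = -8)
Z(y, r) = -½ (Z(y, r) = 1/(-2) = -½)
R = 1/134 ≈ 0.0074627
(-259 + R)*Z(X(-1), 9) = (-259 + 1/134)*(-½) = -34705/134*(-½) = 34705/268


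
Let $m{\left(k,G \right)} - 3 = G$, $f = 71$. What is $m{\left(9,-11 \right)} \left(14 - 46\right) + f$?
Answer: $327$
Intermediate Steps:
$m{\left(k,G \right)} = 3 + G$
$m{\left(9,-11 \right)} \left(14 - 46\right) + f = \left(3 - 11\right) \left(14 - 46\right) + 71 = \left(-8\right) \left(-32\right) + 71 = 256 + 71 = 327$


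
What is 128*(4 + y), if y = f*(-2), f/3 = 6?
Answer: -4096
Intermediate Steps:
f = 18 (f = 3*6 = 18)
y = -36 (y = 18*(-2) = -36)
128*(4 + y) = 128*(4 - 36) = 128*(-32) = -4096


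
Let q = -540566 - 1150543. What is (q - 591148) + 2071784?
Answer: -210473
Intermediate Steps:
q = -1691109
(q - 591148) + 2071784 = (-1691109 - 591148) + 2071784 = -2282257 + 2071784 = -210473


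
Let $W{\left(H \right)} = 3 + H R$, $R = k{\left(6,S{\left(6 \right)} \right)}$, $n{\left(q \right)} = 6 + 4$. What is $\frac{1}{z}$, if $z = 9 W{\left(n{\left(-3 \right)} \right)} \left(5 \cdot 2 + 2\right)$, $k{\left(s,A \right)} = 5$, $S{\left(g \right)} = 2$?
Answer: $\frac{1}{5724} \approx 0.0001747$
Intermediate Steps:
$n{\left(q \right)} = 10$
$R = 5$
$W{\left(H \right)} = 3 + 5 H$ ($W{\left(H \right)} = 3 + H 5 = 3 + 5 H$)
$z = 5724$ ($z = 9 \left(3 + 5 \cdot 10\right) \left(5 \cdot 2 + 2\right) = 9 \left(3 + 50\right) \left(10 + 2\right) = 9 \cdot 53 \cdot 12 = 477 \cdot 12 = 5724$)
$\frac{1}{z} = \frac{1}{5724}$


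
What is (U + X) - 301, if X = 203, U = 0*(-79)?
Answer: -98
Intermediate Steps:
U = 0
(U + X) - 301 = (0 + 203) - 301 = 203 - 301 = -98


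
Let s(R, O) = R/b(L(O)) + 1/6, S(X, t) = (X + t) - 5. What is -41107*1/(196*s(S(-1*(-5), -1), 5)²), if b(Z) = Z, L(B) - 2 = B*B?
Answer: -29967003/2401 ≈ -12481.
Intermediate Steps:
L(B) = 2 + B² (L(B) = 2 + B*B = 2 + B²)
S(X, t) = -5 + X + t
s(R, O) = ⅙ + R/(2 + O²) (s(R, O) = R/(2 + O²) + 1/6 = R/(2 + O²) + 1*(⅙) = R/(2 + O²) + ⅙ = ⅙ + R/(2 + O²))
-41107*1/(196*s(S(-1*(-5), -1), 5)²) = -41107*9*(2 + 5²)²/(49*(2 + 5² + 6*(-5 - 1*(-5) - 1))²) = -41107*9*(2 + 25)²/(49*(2 + 25 + 6*(-5 + 5 - 1))²) = -41107*6561/(49*(2 + 25 + 6*(-1))²) = -41107*6561/(49*(2 + 25 - 6)²) = -41107/((14*((⅙)*(1/27)*21))²) = -41107/((14*(7/54))²) = -41107/((49/27)²) = -41107/2401/729 = -41107*729/2401 = -29967003/2401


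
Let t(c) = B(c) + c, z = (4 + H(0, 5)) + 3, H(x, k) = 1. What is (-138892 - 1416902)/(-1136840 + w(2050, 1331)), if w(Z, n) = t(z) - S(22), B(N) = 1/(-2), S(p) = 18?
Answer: 3111588/2273701 ≈ 1.3685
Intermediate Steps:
B(N) = -1/2
z = 8 (z = (4 + 1) + 3 = 5 + 3 = 8)
t(c) = -1/2 + c
w(Z, n) = -21/2 (w(Z, n) = (-1/2 + 8) - 1*18 = 15/2 - 18 = -21/2)
(-138892 - 1416902)/(-1136840 + w(2050, 1331)) = (-138892 - 1416902)/(-1136840 - 21/2) = -1555794/(-2273701/2) = -1555794*(-2/2273701) = 3111588/2273701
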